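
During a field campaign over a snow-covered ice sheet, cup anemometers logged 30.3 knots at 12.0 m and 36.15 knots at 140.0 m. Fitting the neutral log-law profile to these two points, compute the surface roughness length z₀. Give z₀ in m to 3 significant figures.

z₀ ≈ 0.0000357 m

Log law: V(z) ∝ ln(z/z₀). With r = V₁/V₂ = 30.3/36.15 = 0.83817,
r · ln(z₂/z₀) = ln(z₁/z₀) ⇒ ln z₀ = (ln z₁ − r·ln z₂)/(1 − r)
ln z₀ = (2.48491 − 0.83817×4.94164) / 0.16183 = -10.2397
z₀ = exp(-10.2397) = 0.00003572 m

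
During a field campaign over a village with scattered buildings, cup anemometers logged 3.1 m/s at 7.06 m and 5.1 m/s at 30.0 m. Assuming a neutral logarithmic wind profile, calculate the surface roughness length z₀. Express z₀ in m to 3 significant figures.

z₀ ≈ 0.750 m

Log law: V(z) ∝ ln(z/z₀). With r = V₁/V₂ = 3.1/5.1 = 0.60784,
r · ln(z₂/z₀) = ln(z₁/z₀) ⇒ ln z₀ = (ln z₁ − r·ln z₂)/(1 − r)
ln z₀ = (1.95445 − 0.60784×3.40120) / 0.39216 = -0.2880
z₀ = exp(-0.2880) = 0.7497 m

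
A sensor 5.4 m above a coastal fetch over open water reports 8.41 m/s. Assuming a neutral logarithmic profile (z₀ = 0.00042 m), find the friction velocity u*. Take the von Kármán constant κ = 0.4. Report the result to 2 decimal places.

Log law: V(z) = (u*/κ) · ln(z/z₀) ⇒ u* = κ · V / ln(z/z₀)
u* = 0.4 × 8.41 / ln(5.4/0.00042) = 0.4 × 8.41 / 9.4617
   = 3.3640 / 9.4617 = 0.3555 m/s

u* ≈ 0.36 m/s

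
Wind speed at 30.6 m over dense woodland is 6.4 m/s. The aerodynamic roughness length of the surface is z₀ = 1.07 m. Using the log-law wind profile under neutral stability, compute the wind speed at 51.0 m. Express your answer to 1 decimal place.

7.4 m/s

Log law: V(z) ∝ ln(z/z₀), so V₂/V₁ = ln(z₂/z₀) / ln(z₁/z₀).
ln(51.0/1.07) = 3.8642, ln(30.6/1.07) = 3.3533
V₂ = 6.4 × 3.8642/3.3533 = 6.4 × 1.1523 = 7.3749 m/s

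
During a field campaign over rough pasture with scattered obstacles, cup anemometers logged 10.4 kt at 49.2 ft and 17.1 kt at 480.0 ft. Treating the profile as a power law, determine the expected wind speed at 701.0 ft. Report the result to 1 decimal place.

First find α: α = ln(V₂/V₁)/ln(z₂/z₁) = ln(17.1/10.4)/ln(480.0/49.2) = 0.49727/2.27789 = 0.2183
Extrapolate from 480.0 ft to 701.0 ft: V₃ = 17.1 × (701.0/480.0)^0.2183 = 17.1 × 1.0862 = 18.5739 kt

18.6 kt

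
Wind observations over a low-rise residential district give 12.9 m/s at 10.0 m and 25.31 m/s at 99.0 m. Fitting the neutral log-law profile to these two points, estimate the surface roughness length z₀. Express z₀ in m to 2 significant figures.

Log law: V(z) ∝ ln(z/z₀). With r = V₁/V₂ = 12.9/25.31 = 0.50968,
r · ln(z₂/z₀) = ln(z₁/z₀) ⇒ ln z₀ = (ln z₁ − r·ln z₂)/(1 − r)
ln z₀ = (2.30259 − 0.50968×4.59512) / 0.49032 = -0.0805
z₀ = exp(-0.0805) = 0.9227 m

z₀ ≈ 0.92 m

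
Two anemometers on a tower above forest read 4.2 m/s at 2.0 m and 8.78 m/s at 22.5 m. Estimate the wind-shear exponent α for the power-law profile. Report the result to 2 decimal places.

α ≈ 0.30

Power law: V₂/V₁ = (z₂/z₁)^α ⇒ α = ln(V₂/V₁) / ln(z₂/z₁)
α = ln(8.78/4.2) / ln(22.5/2.0) = ln(2.0905) / ln(11.2500)
  = 0.73739 / 2.42037 = 0.30466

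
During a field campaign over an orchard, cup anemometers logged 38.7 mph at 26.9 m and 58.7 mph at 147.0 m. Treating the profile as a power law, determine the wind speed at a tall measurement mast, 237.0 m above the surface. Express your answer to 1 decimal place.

First find α: α = ln(V₂/V₁)/ln(z₂/z₁) = ln(58.7/38.7)/ln(147.0/26.9) = 0.41660/1.69831 = 0.2453
Extrapolate from 147.0 m to 237.0 m: V₃ = 58.7 × (237.0/147.0)^0.2453 = 58.7 × 1.1243 = 65.9966 mph

66.0 mph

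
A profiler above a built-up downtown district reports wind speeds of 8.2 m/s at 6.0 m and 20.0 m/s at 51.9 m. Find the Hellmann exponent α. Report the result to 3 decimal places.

α ≈ 0.413

Power law: V₂/V₁ = (z₂/z₁)^α ⇒ α = ln(V₂/V₁) / ln(z₂/z₁)
α = ln(20.0/8.2) / ln(51.9/6.0) = ln(2.4390) / ln(8.6500)
  = 0.89160 / 2.15756 = 0.41324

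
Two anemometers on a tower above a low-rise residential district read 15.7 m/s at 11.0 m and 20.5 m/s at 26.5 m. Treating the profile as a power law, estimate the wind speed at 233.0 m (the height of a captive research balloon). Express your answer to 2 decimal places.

First find α: α = ln(V₂/V₁)/ln(z₂/z₁) = ln(20.5/15.7)/ln(26.5/11.0) = 0.26676/0.87925 = 0.3034
Extrapolate from 26.5 m to 233.0 m: V₃ = 20.5 × (233.0/26.5)^0.3034 = 20.5 × 1.9339 = 39.6458 m/s

39.65 m/s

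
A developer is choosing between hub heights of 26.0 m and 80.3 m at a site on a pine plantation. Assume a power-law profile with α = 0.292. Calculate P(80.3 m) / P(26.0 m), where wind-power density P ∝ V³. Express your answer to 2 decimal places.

Speed ratio: V_B/V_A = (z_B/z_A)^α = (80.3/26.0)^0.292 = (3.0885)^0.292 = 1.38997
Power-density ratio: P_B/P_A = (V_B/V_A)³ = (1.38997)³ = 2.68543

2.69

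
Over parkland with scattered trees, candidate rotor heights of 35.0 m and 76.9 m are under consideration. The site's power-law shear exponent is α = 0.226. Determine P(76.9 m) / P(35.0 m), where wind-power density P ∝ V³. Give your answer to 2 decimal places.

1.71

Speed ratio: V_B/V_A = (z_B/z_A)^α = (76.9/35.0)^0.226 = (2.1971)^0.226 = 1.19470
Power-density ratio: P_B/P_A = (V_B/V_A)³ = (1.19470)³ = 1.70522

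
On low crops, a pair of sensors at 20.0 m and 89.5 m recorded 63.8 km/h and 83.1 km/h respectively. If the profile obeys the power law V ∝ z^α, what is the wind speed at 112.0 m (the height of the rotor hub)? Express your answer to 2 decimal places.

First find α: α = ln(V₂/V₁)/ln(z₂/z₁) = ln(83.1/63.8)/ln(89.5/20.0) = 0.26429/1.49851 = 0.1764
Extrapolate from 89.5 m to 112.0 m: V₃ = 83.1 × (112.0/89.5)^0.1764 = 83.1 × 1.0403 = 86.4527 km/h

86.45 km/h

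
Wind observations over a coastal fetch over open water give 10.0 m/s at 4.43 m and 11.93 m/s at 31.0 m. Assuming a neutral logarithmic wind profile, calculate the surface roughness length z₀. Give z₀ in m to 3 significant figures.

z₀ ≈ 0.000186 m

Log law: V(z) ∝ ln(z/z₀). With r = V₁/V₂ = 10.0/11.93 = 0.83822,
r · ln(z₂/z₀) = ln(z₁/z₀) ⇒ ln z₀ = (ln z₁ − r·ln z₂)/(1 − r)
ln z₀ = (1.48840 − 0.83822×3.43399) / 0.16178 = -8.5924
z₀ = exp(-8.5924) = 0.0001855 m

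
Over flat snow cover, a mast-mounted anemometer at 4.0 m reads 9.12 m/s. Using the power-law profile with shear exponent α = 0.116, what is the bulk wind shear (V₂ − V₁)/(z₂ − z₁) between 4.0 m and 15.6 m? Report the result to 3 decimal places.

Power law: V₂ = V₁ · (z₂/z₁)^α = 9.12 × (3.9000)^0.116 = 10.6797 m/s
ΔV/Δz = (10.6797 − 9.12)/(15.6 − 4.0) = 1.5597/11.6000 = 0.13446 m/s/m

0.134 m/s/m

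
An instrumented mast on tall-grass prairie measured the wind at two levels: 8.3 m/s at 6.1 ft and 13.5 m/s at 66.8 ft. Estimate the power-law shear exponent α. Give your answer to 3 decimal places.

α ≈ 0.203

Power law: V₂/V₁ = (z₂/z₁)^α ⇒ α = ln(V₂/V₁) / ln(z₂/z₁)
α = ln(13.5/8.3) / ln(66.8/6.1) = ln(1.6265) / ln(10.9508)
  = 0.48643 / 2.39341 = 0.20324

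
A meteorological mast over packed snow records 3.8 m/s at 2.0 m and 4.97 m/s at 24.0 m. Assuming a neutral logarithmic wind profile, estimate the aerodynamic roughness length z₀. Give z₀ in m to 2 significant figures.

Log law: V(z) ∝ ln(z/z₀). With r = V₁/V₂ = 3.8/4.97 = 0.76459,
r · ln(z₂/z₀) = ln(z₁/z₀) ⇒ ln z₀ = (ln z₁ − r·ln z₂)/(1 − r)
ln z₀ = (0.69315 − 0.76459×3.17805) / 0.23541 = -7.3775
z₀ = exp(-7.3775) = 0.0006252 m

z₀ ≈ 0.00063 m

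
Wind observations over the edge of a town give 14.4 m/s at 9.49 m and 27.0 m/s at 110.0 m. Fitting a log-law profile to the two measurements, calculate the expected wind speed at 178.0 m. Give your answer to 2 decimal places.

29.48 m/s

Log law: V ∝ ln(z/z₀). From the pair, with r = V₁/V₂ = 0.53333,
ln z₀ = (ln z₁ − r·ln z₂)/(1 − r) = (2.2502 − 0.53333×4.7005)/0.46667 = -0.5500 → z₀ = 0.5769 m
V₃ = V₁ · ln(z₃/z₀)/ln(z₁/z₀) = 14.4 × 5.7318/2.8003 = 29.4750 m/s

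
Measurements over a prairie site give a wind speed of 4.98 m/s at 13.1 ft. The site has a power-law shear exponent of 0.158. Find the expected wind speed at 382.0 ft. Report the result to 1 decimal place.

8.5 m/s

Power-law profile: V₂ = V₁ · (z₂/z₁)^α
V₂ = 4.98 × (382.0/13.1)^0.158 = 4.98 × (29.1603)^0.158
    = 4.98 × 1.7039 = 8.4853 m/s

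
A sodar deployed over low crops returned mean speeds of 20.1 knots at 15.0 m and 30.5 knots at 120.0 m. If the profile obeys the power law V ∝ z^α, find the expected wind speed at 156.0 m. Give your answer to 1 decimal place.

32.1 knots

First find α: α = ln(V₂/V₁)/ln(z₂/z₁) = ln(30.5/20.1)/ln(120.0/15.0) = 0.41701/2.07944 = 0.2005
Extrapolate from 120.0 m to 156.0 m: V₃ = 30.5 × (156.0/120.0)^0.2005 = 30.5 × 1.0540 = 32.1477 knots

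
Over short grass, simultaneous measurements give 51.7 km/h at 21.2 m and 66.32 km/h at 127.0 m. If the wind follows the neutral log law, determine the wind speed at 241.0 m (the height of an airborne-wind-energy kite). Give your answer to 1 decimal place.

Log law: V ∝ ln(z/z₀). From the pair, with r = V₁/V₂ = 0.77955,
ln z₀ = (ln z₁ − r·ln z₂)/(1 − r) = (3.0540 − 0.77955×4.8442)/0.22045 = -3.2765 → z₀ = 0.03776 m
V₃ = V₁ · ln(z₃/z₀)/ln(z₁/z₀) = 51.7 × 8.7613/6.3305 = 71.5517 km/h

71.6 km/h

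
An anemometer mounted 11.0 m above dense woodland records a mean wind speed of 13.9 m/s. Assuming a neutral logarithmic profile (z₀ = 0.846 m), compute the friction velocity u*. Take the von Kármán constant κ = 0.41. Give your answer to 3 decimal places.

Log law: V(z) = (u*/κ) · ln(z/z₀) ⇒ u* = κ · V / ln(z/z₀)
u* = 0.41 × 13.9 / ln(11.0/0.846) = 0.41 × 13.9 / 2.5651
   = 5.6990 / 2.5651 = 2.2217 m/s

u* ≈ 2.222 m/s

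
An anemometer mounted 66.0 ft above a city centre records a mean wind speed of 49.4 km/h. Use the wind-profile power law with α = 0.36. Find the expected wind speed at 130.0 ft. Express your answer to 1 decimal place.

63.1 km/h

Power-law profile: V₂ = V₁ · (z₂/z₁)^α
V₂ = 49.4 × (130.0/66.0)^0.36 = 49.4 × (1.9697)^0.36
    = 49.4 × 1.2764 = 63.0537 km/h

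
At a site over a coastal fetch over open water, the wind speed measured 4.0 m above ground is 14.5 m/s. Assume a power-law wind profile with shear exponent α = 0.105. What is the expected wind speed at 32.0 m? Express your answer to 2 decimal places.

Power-law profile: V₂ = V₁ · (z₂/z₁)^α
V₂ = 14.5 × (32.0/4.0)^0.105 = 14.5 × (8.0000)^0.105
    = 14.5 × 1.2440 = 18.0382 m/s

18.04 m/s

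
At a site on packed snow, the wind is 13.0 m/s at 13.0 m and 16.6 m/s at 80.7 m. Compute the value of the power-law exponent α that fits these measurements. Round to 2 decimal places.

Power law: V₂/V₁ = (z₂/z₁)^α ⇒ α = ln(V₂/V₁) / ln(z₂/z₁)
α = ln(16.6/13.0) / ln(80.7/13.0) = ln(1.2769) / ln(6.2077)
  = 0.24445 / 1.82579 = 0.13389

α ≈ 0.13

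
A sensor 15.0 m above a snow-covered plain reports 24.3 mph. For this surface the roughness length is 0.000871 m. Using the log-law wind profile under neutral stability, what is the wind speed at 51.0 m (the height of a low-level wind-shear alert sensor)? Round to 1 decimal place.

27.3 mph

Log law: V(z) ∝ ln(z/z₀), so V₂/V₁ = ln(z₂/z₀) / ln(z₁/z₀).
ln(51.0/0.000871) = 10.9777, ln(15.0/0.000871) = 9.7539
V₂ = 24.3 × 10.9777/9.7539 = 24.3 × 1.1255 = 27.3488 mph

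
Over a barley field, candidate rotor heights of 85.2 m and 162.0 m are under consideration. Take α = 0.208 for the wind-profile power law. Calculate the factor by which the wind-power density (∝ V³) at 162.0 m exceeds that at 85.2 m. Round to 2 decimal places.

Speed ratio: V_B/V_A = (z_B/z_A)^α = (162.0/85.2)^0.208 = (1.9014)^0.208 = 1.14300
Power-density ratio: P_B/P_A = (V_B/V_A)³ = (1.14300)³ = 1.49329

1.49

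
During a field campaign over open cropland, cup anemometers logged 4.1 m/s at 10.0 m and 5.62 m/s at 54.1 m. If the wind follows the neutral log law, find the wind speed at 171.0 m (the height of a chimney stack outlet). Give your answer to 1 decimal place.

Log law: V ∝ ln(z/z₀). From the pair, with r = V₁/V₂ = 0.72954,
ln z₀ = (ln z₁ − r·ln z₂)/(1 − r) = (2.3026 − 0.72954×3.9908)/0.27046 = -2.2512 → z₀ = 0.1053 m
V₃ = V₁ · ln(z₃/z₀)/ln(z₁/z₀) = 4.1 × 7.3929/4.5538 = 6.6561 m/s

6.7 m/s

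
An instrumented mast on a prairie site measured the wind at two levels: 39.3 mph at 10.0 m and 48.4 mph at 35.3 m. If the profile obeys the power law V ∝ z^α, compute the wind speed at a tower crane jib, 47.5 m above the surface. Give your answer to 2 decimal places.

50.83 mph

First find α: α = ln(V₂/V₁)/ln(z₂/z₁) = ln(48.4/39.3)/ln(35.3/10.0) = 0.20828/1.26130 = 0.1651
Extrapolate from 35.3 m to 47.5 m: V₃ = 48.4 × (47.5/35.3)^0.1651 = 48.4 × 1.0502 = 50.8316 mph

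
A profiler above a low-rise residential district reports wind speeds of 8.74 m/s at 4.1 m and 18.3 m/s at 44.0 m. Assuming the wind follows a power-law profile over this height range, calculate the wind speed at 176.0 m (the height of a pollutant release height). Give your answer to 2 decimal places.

First find α: α = ln(V₂/V₁)/ln(z₂/z₁) = ln(18.3/8.74)/ln(44.0/4.1) = 0.73899/2.37320 = 0.3114
Extrapolate from 44.0 m to 176.0 m: V₃ = 18.3 × (176.0/44.0)^0.3114 = 18.3 × 1.5398 = 28.1791 m/s

28.18 m/s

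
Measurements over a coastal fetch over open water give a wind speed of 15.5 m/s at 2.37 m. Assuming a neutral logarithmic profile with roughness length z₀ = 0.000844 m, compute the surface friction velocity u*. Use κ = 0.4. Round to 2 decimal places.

u* ≈ 0.78 m/s

Log law: V(z) = (u*/κ) · ln(z/z₀) ⇒ u* = κ · V / ln(z/z₀)
u* = 0.4 × 15.5 / ln(2.37/0.000844) = 0.4 × 15.5 / 7.9402
   = 6.2000 / 7.9402 = 0.7808 m/s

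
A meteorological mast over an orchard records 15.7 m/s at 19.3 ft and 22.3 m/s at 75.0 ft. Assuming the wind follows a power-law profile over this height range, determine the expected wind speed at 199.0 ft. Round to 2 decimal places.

28.70 m/s

First find α: α = ln(V₂/V₁)/ln(z₂/z₁) = ln(22.3/15.7)/ln(75.0/19.3) = 0.35093/1.35738 = 0.2585
Extrapolate from 75.0 ft to 199.0 ft: V₃ = 22.3 × (199.0/75.0)^0.2585 = 22.3 × 1.2870 = 28.6991 m/s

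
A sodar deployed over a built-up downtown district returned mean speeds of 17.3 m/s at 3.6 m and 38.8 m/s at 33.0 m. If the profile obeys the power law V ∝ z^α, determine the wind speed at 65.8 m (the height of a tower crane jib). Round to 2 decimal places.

49.90 m/s

First find α: α = ln(V₂/V₁)/ln(z₂/z₁) = ln(38.8/17.3)/ln(33.0/3.6) = 0.80771/2.21557 = 0.3646
Extrapolate from 33.0 m to 65.8 m: V₃ = 38.8 × (65.8/33.0)^0.3646 = 38.8 × 1.2861 = 49.8994 m/s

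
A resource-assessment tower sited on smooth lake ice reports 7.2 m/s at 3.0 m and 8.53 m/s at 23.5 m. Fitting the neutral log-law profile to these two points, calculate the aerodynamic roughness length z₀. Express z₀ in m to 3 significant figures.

Log law: V(z) ∝ ln(z/z₀). With r = V₁/V₂ = 7.2/8.53 = 0.84408,
r · ln(z₂/z₀) = ln(z₁/z₀) ⇒ ln z₀ = (ln z₁ − r·ln z₂)/(1 − r)
ln z₀ = (1.09861 − 0.84408×3.15700) / 0.15592 = -10.0445
z₀ = exp(-10.0445) = 0.00004342 m

z₀ ≈ 0.0000434 m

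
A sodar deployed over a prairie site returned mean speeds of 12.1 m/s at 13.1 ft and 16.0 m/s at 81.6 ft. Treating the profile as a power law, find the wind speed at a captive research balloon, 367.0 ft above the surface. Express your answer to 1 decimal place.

First find α: α = ln(V₂/V₁)/ln(z₂/z₁) = ln(16.0/12.1)/ln(81.6/13.1) = 0.27938/1.82922 = 0.1527
Extrapolate from 81.6 ft to 367.0 ft: V₃ = 16.0 × (367.0/81.6)^0.1527 = 16.0 × 1.2581 = 20.1304 m/s

20.1 m/s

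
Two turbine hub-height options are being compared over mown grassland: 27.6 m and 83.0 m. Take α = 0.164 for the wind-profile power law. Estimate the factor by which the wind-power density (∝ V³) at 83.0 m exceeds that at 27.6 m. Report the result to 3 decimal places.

Speed ratio: V_B/V_A = (z_B/z_A)^α = (83.0/27.6)^0.164 = (3.0072)^0.164 = 1.19790
Power-density ratio: P_B/P_A = (V_B/V_A)³ = (1.19790)³ = 1.71893

1.719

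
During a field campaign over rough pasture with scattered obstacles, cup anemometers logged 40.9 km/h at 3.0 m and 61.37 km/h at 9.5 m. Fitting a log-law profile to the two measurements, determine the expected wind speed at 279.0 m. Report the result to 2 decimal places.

Log law: V ∝ ln(z/z₀). From the pair, with r = V₁/V₂ = 0.66645,
ln z₀ = (ln z₁ − r·ln z₂)/(1 − r) = (1.0986 − 0.66645×2.2513)/0.33355 = -1.2045 → z₀ = 0.2998 m
V₃ = V₁ · ln(z₃/z₀)/ln(z₁/z₀) = 40.9 × 6.8357/2.3031 = 121.3927 km/h

121.39 km/h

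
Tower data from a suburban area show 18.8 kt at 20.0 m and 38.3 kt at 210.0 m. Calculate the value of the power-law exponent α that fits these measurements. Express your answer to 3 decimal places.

Power law: V₂/V₁ = (z₂/z₁)^α ⇒ α = ln(V₂/V₁) / ln(z₂/z₁)
α = ln(38.3/18.8) / ln(210.0/20.0) = ln(2.0372) / ln(10.5000)
  = 0.71159 / 2.35138 = 0.30263

α ≈ 0.303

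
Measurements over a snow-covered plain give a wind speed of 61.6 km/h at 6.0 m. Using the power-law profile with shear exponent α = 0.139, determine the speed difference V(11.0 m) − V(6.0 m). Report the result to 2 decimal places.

Power law: V₂ = V₁ · (z₂/z₁)^α = 61.6 × (1.8333)^0.139 = 67.0149 km/h
ΔV = 67.0149 − 61.6 = 5.4149 km/h

5.41 km/h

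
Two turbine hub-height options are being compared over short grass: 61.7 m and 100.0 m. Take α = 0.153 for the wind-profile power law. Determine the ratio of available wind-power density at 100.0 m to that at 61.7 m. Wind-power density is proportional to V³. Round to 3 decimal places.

Speed ratio: V_B/V_A = (z_B/z_A)^α = (100.0/61.7)^0.153 = (1.6207)^0.153 = 1.07668
Power-density ratio: P_B/P_A = (V_B/V_A)³ = (1.07668)³ = 1.24813

1.248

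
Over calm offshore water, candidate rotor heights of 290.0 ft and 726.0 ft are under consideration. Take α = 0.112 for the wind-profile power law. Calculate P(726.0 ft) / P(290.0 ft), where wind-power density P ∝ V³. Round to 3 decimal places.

1.361

Speed ratio: V_B/V_A = (z_B/z_A)^α = (726.0/290.0)^0.112 = (2.5034)^0.112 = 1.10825
Power-density ratio: P_B/P_A = (V_B/V_A)³ = (1.10825)³ = 1.36116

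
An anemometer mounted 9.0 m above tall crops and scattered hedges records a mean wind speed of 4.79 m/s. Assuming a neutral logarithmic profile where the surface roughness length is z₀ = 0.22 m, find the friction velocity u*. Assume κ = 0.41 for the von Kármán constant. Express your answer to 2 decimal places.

u* ≈ 0.53 m/s

Log law: V(z) = (u*/κ) · ln(z/z₀) ⇒ u* = κ · V / ln(z/z₀)
u* = 0.41 × 4.79 / ln(9.0/0.22) = 0.41 × 4.79 / 3.7114
   = 1.9639 / 3.7114 = 0.5292 m/s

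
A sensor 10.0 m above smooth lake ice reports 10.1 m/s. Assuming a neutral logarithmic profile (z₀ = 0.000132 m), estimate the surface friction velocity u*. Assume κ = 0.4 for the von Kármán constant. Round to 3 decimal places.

Log law: V(z) = (u*/κ) · ln(z/z₀) ⇒ u* = κ · V / ln(z/z₀)
u* = 0.4 × 10.1 / ln(10.0/0.000132) = 0.4 × 10.1 / 11.2353
   = 4.0400 / 11.2353 = 0.3596 m/s

u* ≈ 0.360 m/s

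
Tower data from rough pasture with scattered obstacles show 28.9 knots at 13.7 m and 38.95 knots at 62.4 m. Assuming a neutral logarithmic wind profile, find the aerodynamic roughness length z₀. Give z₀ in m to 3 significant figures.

Log law: V(z) ∝ ln(z/z₀). With r = V₁/V₂ = 28.9/38.95 = 0.74198,
r · ln(z₂/z₀) = ln(z₁/z₀) ⇒ ln z₀ = (ln z₁ − r·ln z₂)/(1 − r)
ln z₀ = (2.61740 − 0.74198×4.13357) / 0.25802 = -1.7425
z₀ = exp(-1.7425) = 0.1751 m

z₀ ≈ 0.175 m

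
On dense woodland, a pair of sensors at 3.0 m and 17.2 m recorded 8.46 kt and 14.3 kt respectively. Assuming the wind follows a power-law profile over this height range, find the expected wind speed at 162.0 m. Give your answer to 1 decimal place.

28.1 kt

First find α: α = ln(V₂/V₁)/ln(z₂/z₁) = ln(14.3/8.46)/ln(17.2/3.0) = 0.52491/1.74630 = 0.3006
Extrapolate from 17.2 m to 162.0 m: V₃ = 14.3 × (162.0/17.2)^0.3006 = 14.3 × 1.9623 = 28.0609 kt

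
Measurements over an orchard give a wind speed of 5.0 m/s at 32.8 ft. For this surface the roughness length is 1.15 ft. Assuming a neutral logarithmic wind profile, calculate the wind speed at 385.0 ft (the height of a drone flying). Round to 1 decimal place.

8.7 m/s

Log law: V(z) ∝ ln(z/z₀), so V₂/V₁ = ln(z₂/z₀) / ln(z₁/z₀).
ln(385.0/1.15) = 5.8135, ln(32.8/1.15) = 3.3507
V₂ = 5.0 × 5.8135/3.3507 = 5.0 × 1.7350 = 8.6751 m/s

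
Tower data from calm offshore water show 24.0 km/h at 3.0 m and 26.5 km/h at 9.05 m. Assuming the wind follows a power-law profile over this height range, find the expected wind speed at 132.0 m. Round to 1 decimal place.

33.7 km/h

First find α: α = ln(V₂/V₁)/ln(z₂/z₁) = ln(26.5/24.0)/ln(9.05/3.0) = 0.09909/1.10415 = 0.0897
Extrapolate from 9.05 m to 132.0 m: V₃ = 26.5 × (132.0/9.05)^0.0897 = 26.5 × 1.2719 = 33.7055 km/h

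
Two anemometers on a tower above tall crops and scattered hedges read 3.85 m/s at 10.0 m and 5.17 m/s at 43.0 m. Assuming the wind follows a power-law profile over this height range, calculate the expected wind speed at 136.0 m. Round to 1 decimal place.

First find α: α = ln(V₂/V₁)/ln(z₂/z₁) = ln(5.17/3.85)/ln(43.0/10.0) = 0.29480/1.45862 = 0.2021
Extrapolate from 43.0 m to 136.0 m: V₃ = 5.17 × (136.0/43.0)^0.2021 = 5.17 × 1.2620 = 6.5247 m/s

6.5 m/s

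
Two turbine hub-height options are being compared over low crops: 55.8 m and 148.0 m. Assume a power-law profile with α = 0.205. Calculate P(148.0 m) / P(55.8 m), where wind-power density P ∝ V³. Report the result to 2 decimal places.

1.82

Speed ratio: V_B/V_A = (z_B/z_A)^α = (148.0/55.8)^0.205 = (2.6523)^0.205 = 1.22136
Power-density ratio: P_B/P_A = (V_B/V_A)³ = (1.22136)³ = 1.82193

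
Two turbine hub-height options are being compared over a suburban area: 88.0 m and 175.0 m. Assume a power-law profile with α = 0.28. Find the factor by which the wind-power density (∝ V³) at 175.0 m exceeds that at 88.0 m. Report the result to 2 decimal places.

1.78

Speed ratio: V_B/V_A = (z_B/z_A)^α = (175.0/88.0)^0.28 = (1.9886)^0.28 = 1.21226
Power-density ratio: P_B/P_A = (V_B/V_A)³ = (1.21226)³ = 1.78150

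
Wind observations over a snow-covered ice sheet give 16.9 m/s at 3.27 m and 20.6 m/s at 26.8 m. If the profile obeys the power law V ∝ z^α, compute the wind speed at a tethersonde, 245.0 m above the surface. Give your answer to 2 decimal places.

First find α: α = ln(V₂/V₁)/ln(z₂/z₁) = ln(20.6/16.9)/ln(26.8/3.27) = 0.19798/2.10361 = 0.0941
Extrapolate from 26.8 m to 245.0 m: V₃ = 20.6 × (245.0/26.8)^0.0941 = 20.6 × 1.2315 = 25.3696 m/s

25.37 m/s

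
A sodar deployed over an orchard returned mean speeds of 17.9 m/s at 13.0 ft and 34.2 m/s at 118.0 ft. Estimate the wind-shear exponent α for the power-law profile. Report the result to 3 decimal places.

α ≈ 0.294

Power law: V₂/V₁ = (z₂/z₁)^α ⇒ α = ln(V₂/V₁) / ln(z₂/z₁)
α = ln(34.2/17.9) / ln(118.0/13.0) = ln(1.9106) / ln(9.0769)
  = 0.64742 / 2.20574 = 0.29352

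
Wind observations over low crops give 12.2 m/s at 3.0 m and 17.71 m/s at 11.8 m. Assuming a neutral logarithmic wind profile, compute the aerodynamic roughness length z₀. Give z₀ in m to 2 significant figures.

z₀ ≈ 0.14 m

Log law: V(z) ∝ ln(z/z₀). With r = V₁/V₂ = 12.2/17.71 = 0.68888,
r · ln(z₂/z₀) = ln(z₁/z₀) ⇒ ln z₀ = (ln z₁ − r·ln z₂)/(1 − r)
ln z₀ = (1.09861 − 0.68888×2.46810) / 0.31112 = -1.9336
z₀ = exp(-1.9336) = 0.1446 m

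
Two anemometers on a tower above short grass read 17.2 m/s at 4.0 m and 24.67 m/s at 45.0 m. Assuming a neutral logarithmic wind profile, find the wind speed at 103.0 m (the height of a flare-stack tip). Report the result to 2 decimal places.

27.23 m/s

Log law: V ∝ ln(z/z₀). From the pair, with r = V₁/V₂ = 0.69720,
ln z₀ = (ln z₁ − r·ln z₂)/(1 − r) = (1.3863 − 0.69720×3.8067)/0.30280 = -4.1867 → z₀ = 0.01520 m
V₃ = V₁ · ln(z₃/z₀)/ln(z₁/z₀) = 17.2 × 8.8214/5.5730 = 27.2257 m/s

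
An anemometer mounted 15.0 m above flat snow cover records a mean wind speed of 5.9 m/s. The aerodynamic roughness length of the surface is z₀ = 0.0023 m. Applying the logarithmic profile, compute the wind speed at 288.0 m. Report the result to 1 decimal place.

7.9 m/s

Log law: V(z) ∝ ln(z/z₀), so V₂/V₁ = ln(z₂/z₀) / ln(z₁/z₀).
ln(288.0/0.0023) = 11.7378, ln(15.0/0.0023) = 8.7829
V₂ = 5.9 × 11.7378/8.7829 = 5.9 × 1.3364 = 7.8850 m/s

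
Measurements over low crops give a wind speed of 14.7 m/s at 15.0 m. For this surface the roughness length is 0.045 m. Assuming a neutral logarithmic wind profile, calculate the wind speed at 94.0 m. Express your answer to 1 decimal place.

19.3 m/s

Log law: V(z) ∝ ln(z/z₀), so V₂/V₁ = ln(z₂/z₀) / ln(z₁/z₀).
ln(94.0/0.045) = 7.6444, ln(15.0/0.045) = 5.8091
V₂ = 14.7 × 7.6444/5.8091 = 14.7 × 1.3159 = 19.3441 m/s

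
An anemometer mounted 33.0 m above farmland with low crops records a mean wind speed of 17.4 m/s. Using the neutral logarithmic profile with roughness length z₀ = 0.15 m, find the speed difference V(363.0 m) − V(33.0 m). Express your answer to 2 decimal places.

7.74 m/s

Log law: V₂ = V₁ · ln(z₂/z₀)/ln(z₁/z₀) = 17.4 × 7.7915/5.3936 = 25.1357 m/s
ΔV = 25.1357 − 17.4 = 7.7357 m/s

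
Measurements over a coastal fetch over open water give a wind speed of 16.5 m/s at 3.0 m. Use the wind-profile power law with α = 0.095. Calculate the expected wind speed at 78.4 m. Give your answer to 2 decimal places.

Power-law profile: V₂ = V₁ · (z₂/z₁)^α
V₂ = 16.5 × (78.4/3.0)^0.095 = 16.5 × (26.1333)^0.095
    = 16.5 × 1.3634 = 22.4966 m/s

22.50 m/s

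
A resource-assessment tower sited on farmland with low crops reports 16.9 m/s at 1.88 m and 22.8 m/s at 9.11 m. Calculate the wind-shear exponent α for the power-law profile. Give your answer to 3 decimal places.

α ≈ 0.190

Power law: V₂/V₁ = (z₂/z₁)^α ⇒ α = ln(V₂/V₁) / ln(z₂/z₁)
α = ln(22.8/16.9) / ln(9.11/1.88) = ln(1.3491) / ln(4.8457)
  = 0.29945 / 1.57810 = 0.18975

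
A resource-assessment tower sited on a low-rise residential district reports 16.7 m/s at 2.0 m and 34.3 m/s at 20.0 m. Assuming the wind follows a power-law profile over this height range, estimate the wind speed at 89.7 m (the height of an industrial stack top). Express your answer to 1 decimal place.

54.8 m/s

First find α: α = ln(V₂/V₁)/ln(z₂/z₁) = ln(34.3/16.7)/ln(20.0/2.0) = 0.71974/2.30259 = 0.3126
Extrapolate from 20.0 m to 89.7 m: V₃ = 34.3 × (89.7/20.0)^0.3126 = 34.3 × 1.5986 = 54.8303 m/s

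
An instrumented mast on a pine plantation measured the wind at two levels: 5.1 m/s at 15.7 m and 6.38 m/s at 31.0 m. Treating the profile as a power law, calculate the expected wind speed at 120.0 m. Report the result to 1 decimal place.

First find α: α = ln(V₂/V₁)/ln(z₂/z₁) = ln(6.38/5.1)/ln(31.0/15.7) = 0.22393/0.68033 = 0.3291
Extrapolate from 31.0 m to 120.0 m: V₃ = 6.38 × (120.0/31.0)^0.3291 = 6.38 × 1.5613 = 9.9609 m/s

10.0 m/s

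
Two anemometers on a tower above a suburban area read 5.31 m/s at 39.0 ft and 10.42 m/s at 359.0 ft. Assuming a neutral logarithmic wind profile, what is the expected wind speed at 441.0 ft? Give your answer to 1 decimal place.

10.9 m/s

Log law: V ∝ ln(z/z₀). From the pair, with r = V₁/V₂ = 0.50960,
ln z₀ = (ln z₁ − r·ln z₂)/(1 − r) = (3.6636 − 0.50960×5.8833)/0.49040 = 1.3569 → z₀ = 3.884 ft
V₃ = V₁ · ln(z₃/z₀)/ln(z₁/z₀) = 5.31 × 4.7321/2.3066 = 10.8936 m/s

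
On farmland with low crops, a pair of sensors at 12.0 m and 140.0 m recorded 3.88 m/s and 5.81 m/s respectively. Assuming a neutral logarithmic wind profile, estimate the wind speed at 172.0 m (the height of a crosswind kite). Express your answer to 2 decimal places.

Log law: V ∝ ln(z/z₀). From the pair, with r = V₁/V₂ = 0.66781,
ln z₀ = (ln z₁ − r·ln z₂)/(1 − r) = (2.4849 − 0.66781×4.9416)/0.33219 = -2.4540 → z₀ = 0.08595 m
V₃ = V₁ · ln(z₃/z₀)/ln(z₁/z₀) = 3.88 × 7.6015/4.9389 = 5.9717 m/s

5.97 m/s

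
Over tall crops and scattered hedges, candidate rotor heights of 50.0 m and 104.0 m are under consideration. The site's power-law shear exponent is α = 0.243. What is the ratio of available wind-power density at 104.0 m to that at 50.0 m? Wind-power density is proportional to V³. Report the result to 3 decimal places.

Speed ratio: V_B/V_A = (z_B/z_A)^α = (104.0/50.0)^0.243 = (2.0800)^0.243 = 1.19478
Power-density ratio: P_B/P_A = (V_B/V_A)³ = (1.19478)³ = 1.70556

1.706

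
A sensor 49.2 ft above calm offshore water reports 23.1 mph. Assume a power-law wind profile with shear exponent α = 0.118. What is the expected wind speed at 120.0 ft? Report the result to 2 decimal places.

25.66 mph

Power-law profile: V₂ = V₁ · (z₂/z₁)^α
V₂ = 23.1 × (120.0/49.2)^0.118 = 23.1 × (2.4390)^0.118
    = 23.1 × 1.1109 = 25.6628 mph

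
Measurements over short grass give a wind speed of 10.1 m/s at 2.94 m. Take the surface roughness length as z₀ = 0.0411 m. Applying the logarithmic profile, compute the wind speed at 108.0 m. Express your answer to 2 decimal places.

18.62 m/s

Log law: V(z) ∝ ln(z/z₀), so V₂/V₁ = ln(z₂/z₀) / ln(z₁/z₀).
ln(108.0/0.0411) = 7.8739, ln(2.94/0.0411) = 4.2702
V₂ = 10.1 × 7.8739/4.2702 = 10.1 × 1.8439 = 18.6237 m/s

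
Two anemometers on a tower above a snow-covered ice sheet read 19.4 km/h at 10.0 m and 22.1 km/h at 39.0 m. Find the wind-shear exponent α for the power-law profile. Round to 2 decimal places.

Power law: V₂/V₁ = (z₂/z₁)^α ⇒ α = ln(V₂/V₁) / ln(z₂/z₁)
α = ln(22.1/19.4) / ln(39.0/10.0) = ln(1.1392) / ln(3.9000)
  = 0.13030 / 1.36098 = 0.09574

α ≈ 0.10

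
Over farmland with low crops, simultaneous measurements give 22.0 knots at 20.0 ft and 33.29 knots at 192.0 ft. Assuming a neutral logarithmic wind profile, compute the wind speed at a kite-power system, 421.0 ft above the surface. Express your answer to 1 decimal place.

Log law: V ∝ ln(z/z₀). From the pair, with r = V₁/V₂ = 0.66086,
ln z₀ = (ln z₁ − r·ln z₂)/(1 − r) = (2.9957 − 0.66086×5.2575)/0.33914 = -1.4116 → z₀ = 0.2438 ft
V₃ = V₁ · ln(z₃/z₀)/ln(z₁/z₀) = 22.0 × 7.4542/4.4073 = 37.2092 knots

37.2 knots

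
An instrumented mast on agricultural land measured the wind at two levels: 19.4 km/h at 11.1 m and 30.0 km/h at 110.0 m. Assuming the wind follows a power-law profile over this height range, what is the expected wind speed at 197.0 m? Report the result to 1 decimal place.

33.5 km/h

First find α: α = ln(V₂/V₁)/ln(z₂/z₁) = ln(30.0/19.4)/ln(110.0/11.1) = 0.43592/2.29354 = 0.1901
Extrapolate from 110.0 m to 197.0 m: V₃ = 30.0 × (197.0/110.0)^0.1901 = 30.0 × 1.1171 = 33.5137 km/h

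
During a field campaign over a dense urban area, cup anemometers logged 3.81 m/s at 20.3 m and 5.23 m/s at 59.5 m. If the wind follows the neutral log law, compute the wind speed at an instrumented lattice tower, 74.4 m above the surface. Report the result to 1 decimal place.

5.5 m/s

Log law: V ∝ ln(z/z₀). From the pair, with r = V₁/V₂ = 0.72849,
ln z₀ = (ln z₁ − r·ln z₂)/(1 − r) = (3.0106 − 0.72849×4.0860)/0.27151 = 0.1253 → z₀ = 1.134 m
V₃ = V₁ · ln(z₃/z₀)/ln(z₁/z₀) = 3.81 × 4.1841/2.8853 = 5.5251 m/s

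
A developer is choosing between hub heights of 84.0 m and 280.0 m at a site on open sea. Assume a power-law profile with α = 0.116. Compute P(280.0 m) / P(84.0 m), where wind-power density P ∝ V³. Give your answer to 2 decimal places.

Speed ratio: V_B/V_A = (z_B/z_A)^α = (280.0/84.0)^0.116 = (3.3333)^0.116 = 1.14988
Power-density ratio: P_B/P_A = (V_B/V_A)³ = (1.14988)³ = 1.52041

1.52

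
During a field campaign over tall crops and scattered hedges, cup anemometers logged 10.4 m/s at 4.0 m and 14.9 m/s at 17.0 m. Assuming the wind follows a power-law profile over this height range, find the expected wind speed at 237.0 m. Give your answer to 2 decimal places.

First find α: α = ln(V₂/V₁)/ln(z₂/z₁) = ln(14.9/10.4)/ln(17.0/4.0) = 0.35956/1.44692 = 0.2485
Extrapolate from 17.0 m to 237.0 m: V₃ = 14.9 × (237.0/17.0)^0.2485 = 14.9 × 1.9247 = 28.6775 m/s

28.68 m/s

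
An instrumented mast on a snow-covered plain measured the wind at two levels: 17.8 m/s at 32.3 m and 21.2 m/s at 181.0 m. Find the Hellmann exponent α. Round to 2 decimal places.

Power law: V₂/V₁ = (z₂/z₁)^α ⇒ α = ln(V₂/V₁) / ln(z₂/z₁)
α = ln(21.2/17.8) / ln(181.0/32.3) = ln(1.1910) / ln(5.6037)
  = 0.17480 / 1.72343 = 0.10143

α ≈ 0.10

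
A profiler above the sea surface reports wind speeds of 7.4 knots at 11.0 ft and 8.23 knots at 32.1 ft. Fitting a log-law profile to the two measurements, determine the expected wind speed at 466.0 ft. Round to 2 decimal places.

10.30 knots

Log law: V ∝ ln(z/z₀). From the pair, with r = V₁/V₂ = 0.89915,
ln z₀ = (ln z₁ − r·ln z₂)/(1 − r) = (2.3979 − 0.89915×3.4689)/0.10085 = -7.1504 → z₀ = 0.0007845 ft
V₃ = V₁ · ln(z₃/z₀)/ln(z₁/z₀) = 7.4 × 13.2946/9.5483 = 10.3034 knots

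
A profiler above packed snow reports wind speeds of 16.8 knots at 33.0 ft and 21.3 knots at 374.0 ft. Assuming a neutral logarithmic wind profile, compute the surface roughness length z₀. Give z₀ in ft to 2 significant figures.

z₀ ≈ 0.0038 ft

Log law: V(z) ∝ ln(z/z₀). With r = V₁/V₂ = 16.8/21.3 = 0.78873,
r · ln(z₂/z₀) = ln(z₁/z₀) ⇒ ln z₀ = (ln z₁ − r·ln z₂)/(1 − r)
ln z₀ = (3.49651 − 0.78873×5.92426) / 0.21127 = -5.5671
z₀ = exp(-5.5671) = 0.003822 ft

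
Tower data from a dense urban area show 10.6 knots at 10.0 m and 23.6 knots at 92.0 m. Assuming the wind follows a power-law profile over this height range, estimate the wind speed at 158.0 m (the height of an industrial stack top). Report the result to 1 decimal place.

28.7 knots

First find α: α = ln(V₂/V₁)/ln(z₂/z₁) = ln(23.6/10.6)/ln(92.0/10.0) = 0.80039/2.21920 = 0.3607
Extrapolate from 92.0 m to 158.0 m: V₃ = 23.6 × (158.0/92.0)^0.3607 = 23.6 × 1.2154 = 28.6828 knots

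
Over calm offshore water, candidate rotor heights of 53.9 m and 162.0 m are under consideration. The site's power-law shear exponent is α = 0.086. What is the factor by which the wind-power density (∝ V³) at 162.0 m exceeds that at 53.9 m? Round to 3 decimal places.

Speed ratio: V_B/V_A = (z_B/z_A)^α = (162.0/53.9)^0.086 = (3.0056)^0.086 = 1.09926
Power-density ratio: P_B/P_A = (V_B/V_A)³ = (1.09926)³ = 1.32833

1.328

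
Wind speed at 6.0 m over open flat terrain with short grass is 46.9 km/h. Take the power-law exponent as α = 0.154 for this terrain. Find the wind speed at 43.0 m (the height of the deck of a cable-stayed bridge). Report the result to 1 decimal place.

Power-law profile: V₂ = V₁ · (z₂/z₁)^α
V₂ = 46.9 × (43.0/6.0)^0.154 = 46.9 × (7.1667)^0.154
    = 46.9 × 1.3543 = 63.5173 km/h

63.5 km/h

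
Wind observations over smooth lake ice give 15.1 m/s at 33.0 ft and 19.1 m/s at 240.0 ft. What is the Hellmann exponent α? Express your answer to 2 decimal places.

Power law: V₂/V₁ = (z₂/z₁)^α ⇒ α = ln(V₂/V₁) / ln(z₂/z₁)
α = ln(19.1/15.1) / ln(240.0/33.0) = ln(1.2649) / ln(7.2727)
  = 0.23499 / 1.98413 = 0.11844

α ≈ 0.12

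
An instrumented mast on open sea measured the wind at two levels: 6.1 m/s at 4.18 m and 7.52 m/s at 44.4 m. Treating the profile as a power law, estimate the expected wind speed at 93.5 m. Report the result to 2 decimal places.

8.03 m/s

First find α: α = ln(V₂/V₁)/ln(z₂/z₁) = ln(7.52/6.1)/ln(44.4/4.18) = 0.20928/2.36293 = 0.0886
Extrapolate from 44.4 m to 93.5 m: V₃ = 7.52 × (93.5/44.4)^0.0886 = 7.52 × 1.0682 = 8.0327 m/s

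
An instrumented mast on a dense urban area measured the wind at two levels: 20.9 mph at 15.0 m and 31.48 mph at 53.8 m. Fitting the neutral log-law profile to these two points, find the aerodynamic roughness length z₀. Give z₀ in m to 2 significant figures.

Log law: V(z) ∝ ln(z/z₀). With r = V₁/V₂ = 20.9/31.48 = 0.66391,
r · ln(z₂/z₀) = ln(z₁/z₀) ⇒ ln z₀ = (ln z₁ − r·ln z₂)/(1 − r)
ln z₀ = (2.70805 − 0.66391×3.98527) / 0.33609 = 0.1850
z₀ = exp(0.1850) = 1.203 m

z₀ ≈ 1.2 m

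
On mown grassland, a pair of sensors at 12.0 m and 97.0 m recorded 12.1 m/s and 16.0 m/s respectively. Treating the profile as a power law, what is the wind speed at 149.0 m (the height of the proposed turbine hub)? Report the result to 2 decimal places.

First find α: α = ln(V₂/V₁)/ln(z₂/z₁) = ln(16.0/12.1)/ln(97.0/12.0) = 0.27938/2.08980 = 0.1337
Extrapolate from 97.0 m to 149.0 m: V₃ = 16.0 × (149.0/97.0)^0.1337 = 16.0 × 1.0591 = 16.9450 m/s

16.94 m/s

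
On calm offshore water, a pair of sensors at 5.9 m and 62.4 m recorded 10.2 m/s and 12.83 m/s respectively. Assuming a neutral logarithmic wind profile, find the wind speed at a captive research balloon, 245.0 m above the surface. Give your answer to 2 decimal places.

14.36 m/s

Log law: V ∝ ln(z/z₀). From the pair, with r = V₁/V₂ = 0.79501,
ln z₀ = (ln z₁ − r·ln z₂)/(1 − r) = (1.7750 − 0.79501×4.1336)/0.20499 = -7.3725 → z₀ = 0.0006283 m
V₃ = V₁ · ln(z₃/z₀)/ln(z₁/z₀) = 10.2 × 12.8738/9.1475 = 14.3551 m/s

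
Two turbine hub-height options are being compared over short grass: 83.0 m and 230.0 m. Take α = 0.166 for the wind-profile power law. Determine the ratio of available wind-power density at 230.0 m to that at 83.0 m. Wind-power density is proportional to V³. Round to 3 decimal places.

Speed ratio: V_B/V_A = (z_B/z_A)^α = (230.0/83.0)^0.166 = (2.7711)^0.166 = 1.18435
Power-density ratio: P_B/P_A = (V_B/V_A)³ = (1.18435)³ = 1.66127

1.661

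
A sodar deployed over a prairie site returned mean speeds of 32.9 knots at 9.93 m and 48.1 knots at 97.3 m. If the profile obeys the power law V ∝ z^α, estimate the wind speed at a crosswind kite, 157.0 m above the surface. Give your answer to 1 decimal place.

First find α: α = ln(V₂/V₁)/ln(z₂/z₁) = ln(48.1/32.9)/ln(97.3/9.93) = 0.37981/2.28224 = 0.1664
Extrapolate from 97.3 m to 157.0 m: V₃ = 48.1 × (157.0/97.3)^0.1664 = 48.1 × 1.0829 = 52.0865 knots

52.1 knots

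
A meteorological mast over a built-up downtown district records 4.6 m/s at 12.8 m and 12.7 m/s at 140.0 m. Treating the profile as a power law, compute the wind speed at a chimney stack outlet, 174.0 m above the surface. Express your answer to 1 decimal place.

First find α: α = ln(V₂/V₁)/ln(z₂/z₁) = ln(12.7/4.6)/ln(140.0/12.8) = 1.01555/2.39220 = 0.4245
Extrapolate from 140.0 m to 174.0 m: V₃ = 12.7 × (174.0/140.0)^0.4245 = 12.7 × 1.0967 = 13.9280 m/s

13.9 m/s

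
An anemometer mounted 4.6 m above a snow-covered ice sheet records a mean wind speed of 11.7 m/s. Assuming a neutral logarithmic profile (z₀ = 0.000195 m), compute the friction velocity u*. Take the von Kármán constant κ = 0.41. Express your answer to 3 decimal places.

u* ≈ 0.476 m/s

Log law: V(z) = (u*/κ) · ln(z/z₀) ⇒ u* = κ · V / ln(z/z₀)
u* = 0.41 × 11.7 / ln(4.6/0.000195) = 0.41 × 11.7 / 10.0686
   = 4.7970 / 10.0686 = 0.4764 m/s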